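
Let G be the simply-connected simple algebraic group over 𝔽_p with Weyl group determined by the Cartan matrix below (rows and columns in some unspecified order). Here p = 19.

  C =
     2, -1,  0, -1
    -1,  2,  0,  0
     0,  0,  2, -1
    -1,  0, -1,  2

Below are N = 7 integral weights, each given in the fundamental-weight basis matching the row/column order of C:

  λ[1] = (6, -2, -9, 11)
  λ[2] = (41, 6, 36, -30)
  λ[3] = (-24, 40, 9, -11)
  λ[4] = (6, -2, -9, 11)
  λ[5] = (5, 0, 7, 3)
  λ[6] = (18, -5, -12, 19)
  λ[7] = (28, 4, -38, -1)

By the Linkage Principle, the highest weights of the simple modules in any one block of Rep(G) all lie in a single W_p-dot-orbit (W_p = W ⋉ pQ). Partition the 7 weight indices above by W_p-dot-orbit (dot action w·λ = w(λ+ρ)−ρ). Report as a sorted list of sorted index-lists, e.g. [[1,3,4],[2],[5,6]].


Cartan matrix: type A_4 (|W|=120); un-permuting the 4 rows.

λ_j+ρ reflected into Ā_19 (⟨·,θ^∨⟩≤19); 4-tuples as given:

  [1] (6, 1, 8, 4) · [2] (6, 1, 8, 4) · [3] (0, 10, 3, 1) · [4] (6, 1, 8, 4) · [5] (6, 1, 8, 4) · [6] (0, 10, 3, 1) · [7] (0, 10, 3, 1)

The 7 indices split into 2 linkage classes (same alcove rep ⇔ same W_19-dot-orbit):

[[1, 2, 4, 5], [3, 6, 7]]


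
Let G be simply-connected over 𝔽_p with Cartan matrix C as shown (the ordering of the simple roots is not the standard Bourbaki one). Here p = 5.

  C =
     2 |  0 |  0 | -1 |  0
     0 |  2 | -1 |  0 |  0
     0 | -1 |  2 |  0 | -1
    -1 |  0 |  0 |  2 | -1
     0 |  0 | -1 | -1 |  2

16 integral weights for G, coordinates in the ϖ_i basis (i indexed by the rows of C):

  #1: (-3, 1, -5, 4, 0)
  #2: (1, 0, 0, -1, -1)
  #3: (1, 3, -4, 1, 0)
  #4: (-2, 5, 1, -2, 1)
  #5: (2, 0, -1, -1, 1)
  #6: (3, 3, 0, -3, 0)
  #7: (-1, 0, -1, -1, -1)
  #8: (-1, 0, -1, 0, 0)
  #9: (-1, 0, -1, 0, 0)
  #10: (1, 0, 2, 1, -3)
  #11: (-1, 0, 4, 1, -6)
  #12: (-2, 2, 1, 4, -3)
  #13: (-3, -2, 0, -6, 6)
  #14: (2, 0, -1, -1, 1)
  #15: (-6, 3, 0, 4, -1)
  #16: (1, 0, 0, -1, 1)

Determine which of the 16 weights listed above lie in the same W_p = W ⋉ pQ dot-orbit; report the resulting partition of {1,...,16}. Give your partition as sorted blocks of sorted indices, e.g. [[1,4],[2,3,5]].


Dynkin diagram of C (from the 8 off-diagonal −1 entries): A_5.

Ā_5 reps of the 16 weights (A_5, coords as presented):

  1: (1, 0, 1, 0, 2);  2: (2, 1, 1, 0, 0);  3: (1, 0, 1, 0, 2);  4: (1, 0, 1, 0, 2);  5: (2, 0, 0, 0, 2);  6: (1, 1, 0, 0, 1);  7: (0, 1, 0, 0, 0);  8: (0, 1, 0, 1, 1);  9: (0, 1, 0, 1, 1);  10: (1, 0, 1, 0, 2);  11: (2, 0, 0, 0, 2);  12: (2, 0, 0, 0, 2);  13: (2, 0, 0, 0, 2);  14: (2, 0, 0, 0, 2);  15: (0, 1, 0, 0, 0);  16: (1, 0, 1, 0, 2)

Grouping the 16 weights by Ā_5-representative: 6 linkage classes.

[[1, 3, 4, 10, 16], [2], [5, 11, 12, 13, 14], [6], [7, 15], [8, 9]]


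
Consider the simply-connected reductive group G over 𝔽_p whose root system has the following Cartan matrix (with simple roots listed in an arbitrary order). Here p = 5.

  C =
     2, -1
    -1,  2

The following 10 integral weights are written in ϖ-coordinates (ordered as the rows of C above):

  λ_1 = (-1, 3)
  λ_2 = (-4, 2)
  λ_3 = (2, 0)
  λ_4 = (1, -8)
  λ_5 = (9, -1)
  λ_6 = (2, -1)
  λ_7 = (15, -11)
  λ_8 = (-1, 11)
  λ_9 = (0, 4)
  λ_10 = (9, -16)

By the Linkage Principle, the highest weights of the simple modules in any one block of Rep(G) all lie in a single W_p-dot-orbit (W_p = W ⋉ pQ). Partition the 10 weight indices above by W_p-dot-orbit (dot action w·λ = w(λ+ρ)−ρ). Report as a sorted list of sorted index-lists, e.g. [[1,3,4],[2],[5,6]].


C ↔ A_2 under row/col permutation; |W(A_2)| = 6.

Alcove-folded reps (p=5, 10 weights, presented ϖ-order):

    λ_1+ρ ↦ (0, 4)
    λ_2+ρ ↦ (3, 0)
    λ_3+ρ ↦ (3, 1)
    λ_4+ρ ↦ (3, 0)
    λ_5+ρ ↦ (0, 5)
    λ_6+ρ ↦ (3, 0)
    λ_7+ρ ↦ (0, 4)
    λ_8+ρ ↦ (3, 0)
    λ_9+ρ ↦ (0, 4)
    λ_10+ρ ↦ (0, 5)

The 10 indices split into 4 linkage classes (same alcove rep ⇔ same W_5-dot-orbit):

[[1, 7, 9], [2, 4, 6, 8], [3], [5, 10]]


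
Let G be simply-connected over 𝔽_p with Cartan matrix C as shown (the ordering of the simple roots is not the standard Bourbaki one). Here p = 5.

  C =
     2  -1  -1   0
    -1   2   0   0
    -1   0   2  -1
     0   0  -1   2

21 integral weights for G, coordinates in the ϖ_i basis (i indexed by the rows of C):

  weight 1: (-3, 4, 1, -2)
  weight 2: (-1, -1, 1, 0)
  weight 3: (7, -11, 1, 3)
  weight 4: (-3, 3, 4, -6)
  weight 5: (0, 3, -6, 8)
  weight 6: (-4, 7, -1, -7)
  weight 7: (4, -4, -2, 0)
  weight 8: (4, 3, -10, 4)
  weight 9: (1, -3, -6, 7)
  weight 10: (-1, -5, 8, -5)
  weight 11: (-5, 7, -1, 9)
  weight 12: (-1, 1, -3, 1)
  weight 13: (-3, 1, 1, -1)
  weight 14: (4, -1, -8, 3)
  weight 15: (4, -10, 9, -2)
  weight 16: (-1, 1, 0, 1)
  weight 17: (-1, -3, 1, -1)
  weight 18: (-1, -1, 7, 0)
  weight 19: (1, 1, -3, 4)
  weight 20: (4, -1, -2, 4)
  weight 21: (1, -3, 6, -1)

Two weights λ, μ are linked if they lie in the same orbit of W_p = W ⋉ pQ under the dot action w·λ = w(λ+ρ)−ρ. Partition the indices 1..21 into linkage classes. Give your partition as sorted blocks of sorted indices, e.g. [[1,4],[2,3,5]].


Root system A_4: the 4×4 matrix C matches after relabeling.

Each λ_j+ρ reduced to Ā_5; 4-tuples below use C's row order:

  [1] (1, 3, 1, 0)
  [2] (0, 0, 2, 1)
  [3] (1, 3, 1, 0)
  [4] (0, 0, 2, 1)
  [5] (0, 4, 1, 0)
  [6] (1, 3, 1, 0)
  [7] (1, 3, 1, 0)
  [8] (0, 4, 1, 0)
  [9] (2, 0, 0, 0)
  [10] (0, 4, 1, 0)
  [11] (1, 0, 3, 1)
  [12] (2, 0, 0, 0)
  [13] (2, 0, 0, 0)
  [14] (0, 0, 2, 1)
  [15] (0, 4, 1, 0)
  [16] (0, 2, 1, 2)
  [17] (2, 0, 0, 0)
  [18] (1, 3, 1, 0)
  [19] (0, 0, 2, 1)
  [20] (0, 4, 1, 0)
  [21] (0, 2, 1, 2)

The 21 indices split into 6 linkage classes (same alcove rep ⇔ same W_5-dot-orbit):

[[1, 3, 6, 7, 18], [2, 4, 14, 19], [5, 8, 10, 15, 20], [9, 12, 13, 17], [11], [16, 21]]


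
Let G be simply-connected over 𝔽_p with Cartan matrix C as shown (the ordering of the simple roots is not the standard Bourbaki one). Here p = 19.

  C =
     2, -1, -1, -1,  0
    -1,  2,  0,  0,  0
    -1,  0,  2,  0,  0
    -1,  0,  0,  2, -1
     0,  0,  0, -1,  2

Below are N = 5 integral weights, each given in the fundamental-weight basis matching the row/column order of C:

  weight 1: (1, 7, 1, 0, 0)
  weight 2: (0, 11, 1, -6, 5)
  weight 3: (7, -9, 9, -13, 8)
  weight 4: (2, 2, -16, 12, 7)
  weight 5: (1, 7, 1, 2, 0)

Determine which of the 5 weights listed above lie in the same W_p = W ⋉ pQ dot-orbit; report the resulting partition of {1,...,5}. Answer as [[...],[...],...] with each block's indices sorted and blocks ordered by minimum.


C ↔ D_5 under row/col permutation; |W(D_5)| = 1920.

Each λ_j+ρ reduced to Ā_19; 5-tuples below use C's row order:

  λ_1+ρ ↦ (2, 8, 2, 1, 1)
  λ_2+ρ ↦ (2, 8, 2, 1, 1)
  λ_3+ρ ↦ (3, 4, 2, 3, 0)
  λ_4+ρ ↦ (3, 4, 2, 3, 0)
  λ_5+ρ ↦ (2, 8, 2, 1, 1)

These 5 weights hit 2 W_19-dot-orbits; sizes (3, 2):

[[1, 2, 5], [3, 4]]


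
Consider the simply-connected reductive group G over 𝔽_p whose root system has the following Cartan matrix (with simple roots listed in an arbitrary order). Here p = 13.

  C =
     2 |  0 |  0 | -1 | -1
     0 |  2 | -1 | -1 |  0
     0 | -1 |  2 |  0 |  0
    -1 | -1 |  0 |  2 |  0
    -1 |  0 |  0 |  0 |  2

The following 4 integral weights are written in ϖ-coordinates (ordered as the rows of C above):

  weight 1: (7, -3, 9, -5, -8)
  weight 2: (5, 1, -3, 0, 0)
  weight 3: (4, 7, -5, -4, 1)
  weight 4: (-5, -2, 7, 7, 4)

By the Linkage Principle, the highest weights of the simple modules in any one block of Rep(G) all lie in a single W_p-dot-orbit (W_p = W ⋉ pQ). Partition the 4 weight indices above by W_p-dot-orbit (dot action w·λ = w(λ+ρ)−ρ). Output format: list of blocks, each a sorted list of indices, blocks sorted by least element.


Root system A_5: the 5×5 matrix C matches after relabeling.

Each λ_j+ρ reduced to Ā_13; 5-tuples below use C's row order:

  λ_1+ρ ↦ (2, 1, 4, 3, 2) · λ_2+ρ ↦ (6, 0, 2, 1, 1) · λ_3+ρ ↦ (2, 1, 4, 3, 2) · λ_4+ρ ↦ (2, 1, 4, 3, 2)

Grouping the 4 weights by Ā_13-representative: 2 linkage classes.

[[1, 3, 4], [2]]


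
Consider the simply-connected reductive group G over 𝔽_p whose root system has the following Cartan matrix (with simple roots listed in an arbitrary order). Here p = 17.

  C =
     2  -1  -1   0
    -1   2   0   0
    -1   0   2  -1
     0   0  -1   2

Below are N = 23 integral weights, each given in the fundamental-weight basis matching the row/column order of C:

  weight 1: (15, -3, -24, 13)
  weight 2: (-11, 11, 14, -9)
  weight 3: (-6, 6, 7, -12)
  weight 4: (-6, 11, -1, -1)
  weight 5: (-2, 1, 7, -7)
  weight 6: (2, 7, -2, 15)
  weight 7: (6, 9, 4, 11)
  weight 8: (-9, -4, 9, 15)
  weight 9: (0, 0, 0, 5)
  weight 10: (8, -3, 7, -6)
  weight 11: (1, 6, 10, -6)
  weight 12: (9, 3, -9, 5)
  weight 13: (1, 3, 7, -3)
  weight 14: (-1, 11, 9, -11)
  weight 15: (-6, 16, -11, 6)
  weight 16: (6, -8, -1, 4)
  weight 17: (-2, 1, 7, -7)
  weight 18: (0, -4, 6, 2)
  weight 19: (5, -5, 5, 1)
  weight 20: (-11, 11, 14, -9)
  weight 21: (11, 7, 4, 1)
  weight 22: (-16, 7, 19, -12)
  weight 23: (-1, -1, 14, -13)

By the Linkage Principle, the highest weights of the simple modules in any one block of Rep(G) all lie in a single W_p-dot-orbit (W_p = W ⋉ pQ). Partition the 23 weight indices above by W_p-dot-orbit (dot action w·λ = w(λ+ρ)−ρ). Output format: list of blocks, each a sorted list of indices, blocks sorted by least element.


Cartan matrix: type A_4 (|W|=120); un-permuting the 4 rows.

Alcove-folded reps (p=17, 23 weights, presented ϖ-order):

    λ_1 → (2, 1, 5, 3)
    λ_2 → (7, 2, 3, 5)
    λ_3 → (2, 1, 5, 3)
    λ_4 → (0, 7, 0, 5)
    λ_5 → (1, 1, 1, 6)
    λ_6 → (1, 1, 1, 6)
    λ_7 → (0, 7, 0, 5)
    λ_8 → (1, 1, 1, 6)
    λ_9 → (1, 1, 1, 6)
    λ_10 → (7, 2, 3, 5)
    λ_11 → (2, 4, 6, 2)
    λ_12 → (2, 4, 6, 2)
    λ_13 → (2, 4, 6, 2)
    λ_14 → (0, 7, 0, 5)
    λ_15 → (7, 2, 3, 5)
    λ_16 → (0, 7, 0, 5)
    λ_17 → (1, 1, 1, 6)
    λ_18 → (2, 1, 5, 3)
    λ_19 → (2, 4, 6, 2)
    λ_20 → (7, 2, 3, 5)
    λ_21 → (7, 2, 3, 5)
    λ_22 → (2, 4, 6, 2)
    λ_23 → (0, 0, 3, 12)

The 23 indices split into 6 linkage classes (same alcove rep ⇔ same W_17-dot-orbit):

[[1, 3, 18], [2, 10, 15, 20, 21], [4, 7, 14, 16], [5, 6, 8, 9, 17], [11, 12, 13, 19, 22], [23]]


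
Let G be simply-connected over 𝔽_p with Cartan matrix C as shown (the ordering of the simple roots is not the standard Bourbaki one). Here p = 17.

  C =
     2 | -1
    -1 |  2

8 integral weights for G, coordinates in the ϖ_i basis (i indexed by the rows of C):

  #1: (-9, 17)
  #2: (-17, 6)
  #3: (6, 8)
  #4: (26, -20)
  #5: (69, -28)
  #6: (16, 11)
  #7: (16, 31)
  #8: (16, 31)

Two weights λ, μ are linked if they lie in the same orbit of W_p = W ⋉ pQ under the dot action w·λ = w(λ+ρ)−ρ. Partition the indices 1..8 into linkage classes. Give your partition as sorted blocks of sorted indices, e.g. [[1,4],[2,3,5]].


A_2 Cartan matrix, 2 simple roots permuted; ρ=(1,1).

W_17-reps of the 8 weights in Ā_17 (same 2-coord order as C):

  λ_1 → (7, 9);  λ_2 → (7, 9);  λ_3 → (7, 9);  λ_4 → (2, 7);  λ_5 → (2, 7);  λ_6 → (5, 0);  λ_7 → (0, 15);  λ_8 → (0, 15)

These 8 weights hit 4 W_17-dot-orbits; sizes (3, 2, 1, 2):

[[1, 2, 3], [4, 5], [6], [7, 8]]


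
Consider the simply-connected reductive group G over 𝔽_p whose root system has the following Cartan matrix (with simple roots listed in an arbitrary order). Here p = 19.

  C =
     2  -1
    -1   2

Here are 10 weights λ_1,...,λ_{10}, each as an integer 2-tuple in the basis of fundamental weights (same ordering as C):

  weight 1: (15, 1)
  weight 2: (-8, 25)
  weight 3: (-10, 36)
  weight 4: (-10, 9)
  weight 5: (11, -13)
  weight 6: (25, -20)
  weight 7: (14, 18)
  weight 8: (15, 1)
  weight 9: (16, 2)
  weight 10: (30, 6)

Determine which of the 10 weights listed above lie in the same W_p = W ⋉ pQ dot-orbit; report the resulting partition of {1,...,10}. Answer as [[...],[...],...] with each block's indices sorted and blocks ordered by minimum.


Type A_2, rank 2, |W|=6; reorder rows/cols to standard.

W_19-reps of the 10 weights in Ā_19 (same 2-coord order as C):

  [1] (16, 2);  [2] (0, 12);  [3] (9, 1);  [4] (9, 1);  [5] (0, 12);  [6] (0, 12);  [7] (0, 4);  [8] (16, 2);  [9] (16, 2);  [10] (0, 12)

Grouping the 10 weights by Ā_19-representative: 4 linkage classes.

[[1, 8, 9], [2, 5, 6, 10], [3, 4], [7]]


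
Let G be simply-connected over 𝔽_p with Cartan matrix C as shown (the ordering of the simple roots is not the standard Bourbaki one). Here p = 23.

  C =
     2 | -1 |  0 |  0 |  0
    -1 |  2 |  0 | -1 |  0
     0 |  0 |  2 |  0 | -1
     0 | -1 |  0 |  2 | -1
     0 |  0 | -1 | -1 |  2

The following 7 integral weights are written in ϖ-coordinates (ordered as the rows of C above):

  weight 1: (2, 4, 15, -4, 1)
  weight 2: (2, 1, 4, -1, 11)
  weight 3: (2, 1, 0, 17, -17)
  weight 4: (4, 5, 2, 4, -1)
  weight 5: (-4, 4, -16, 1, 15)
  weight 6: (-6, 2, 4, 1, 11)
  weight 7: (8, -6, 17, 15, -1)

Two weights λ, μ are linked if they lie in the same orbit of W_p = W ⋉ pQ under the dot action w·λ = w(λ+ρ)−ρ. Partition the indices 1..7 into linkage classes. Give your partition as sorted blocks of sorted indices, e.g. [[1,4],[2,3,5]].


C ↔ A_5 under row/col permutation; |W(A_5)| = 720.

Alcove-folded reps (p=23, 7 weights, presented ϖ-order):

  [1] (3, 2, 15, 2, 1) · [2] (3, 2, 5, 0, 12) · [3] (3, 2, 15, 2, 1) · [4] (5, 6, 3, 5, 0) · [5] (3, 2, 15, 2, 1) · [6] (3, 2, 5, 0, 12) · [7] (5, 6, 3, 5, 0)

3 distinct reps among the 7 weights ⇒ 3 W_23-linkage classes:

[[1, 3, 5], [2, 6], [4, 7]]


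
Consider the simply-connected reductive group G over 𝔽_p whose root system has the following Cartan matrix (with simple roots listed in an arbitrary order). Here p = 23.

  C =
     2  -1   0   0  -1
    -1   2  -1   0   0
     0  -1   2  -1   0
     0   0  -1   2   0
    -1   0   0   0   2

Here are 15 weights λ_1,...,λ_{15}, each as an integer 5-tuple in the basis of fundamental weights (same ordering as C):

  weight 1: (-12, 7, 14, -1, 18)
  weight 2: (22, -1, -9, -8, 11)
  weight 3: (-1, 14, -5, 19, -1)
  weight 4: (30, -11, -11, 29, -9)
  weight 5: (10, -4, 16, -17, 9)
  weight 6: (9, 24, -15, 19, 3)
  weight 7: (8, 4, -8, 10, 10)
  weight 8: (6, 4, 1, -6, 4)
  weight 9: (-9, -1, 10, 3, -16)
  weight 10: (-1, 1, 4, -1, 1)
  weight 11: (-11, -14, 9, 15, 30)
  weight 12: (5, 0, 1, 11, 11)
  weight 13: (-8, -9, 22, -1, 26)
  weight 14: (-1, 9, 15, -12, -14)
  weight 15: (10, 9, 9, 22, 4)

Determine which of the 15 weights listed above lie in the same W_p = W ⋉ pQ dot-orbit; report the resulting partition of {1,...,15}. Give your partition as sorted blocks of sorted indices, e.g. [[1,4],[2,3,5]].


A_5 Cartan matrix, 5 simple roots permuted; ρ=(1,1,1,1,1).

Ā_23 reps of the 15 weights (A_5, coords as presented):

  λ_1 → (8, 3, 4, 8, 0) · λ_2 → (8, 3, 4, 8, 0) · λ_3 → (8, 3, 4, 8, 0) · λ_4 → (7, 3, 2, 8, 3) · λ_5 → (6, 1, 2, 2, 2) · λ_6 → (6, 1, 2, 2, 2) · λ_7 → (7, 2, 3, 2, 5) · λ_8 → (7, 2, 3, 2, 5) · λ_9 → (8, 3, 4, 8, 0) · λ_10 → (0, 2, 5, 0, 2) · λ_11 → (7, 3, 2, 8, 3) · λ_12 → (6, 1, 2, 2, 2) · λ_13 → (8, 3, 4, 8, 0) · λ_14 → (7, 3, 2, 8, 3) · λ_15 → (7, 3, 2, 8, 3)

These 15 weights hit 5 W_23-dot-orbits; sizes (5, 4, 3, 2, 1):

[[1, 2, 3, 9, 13], [4, 11, 14, 15], [5, 6, 12], [7, 8], [10]]


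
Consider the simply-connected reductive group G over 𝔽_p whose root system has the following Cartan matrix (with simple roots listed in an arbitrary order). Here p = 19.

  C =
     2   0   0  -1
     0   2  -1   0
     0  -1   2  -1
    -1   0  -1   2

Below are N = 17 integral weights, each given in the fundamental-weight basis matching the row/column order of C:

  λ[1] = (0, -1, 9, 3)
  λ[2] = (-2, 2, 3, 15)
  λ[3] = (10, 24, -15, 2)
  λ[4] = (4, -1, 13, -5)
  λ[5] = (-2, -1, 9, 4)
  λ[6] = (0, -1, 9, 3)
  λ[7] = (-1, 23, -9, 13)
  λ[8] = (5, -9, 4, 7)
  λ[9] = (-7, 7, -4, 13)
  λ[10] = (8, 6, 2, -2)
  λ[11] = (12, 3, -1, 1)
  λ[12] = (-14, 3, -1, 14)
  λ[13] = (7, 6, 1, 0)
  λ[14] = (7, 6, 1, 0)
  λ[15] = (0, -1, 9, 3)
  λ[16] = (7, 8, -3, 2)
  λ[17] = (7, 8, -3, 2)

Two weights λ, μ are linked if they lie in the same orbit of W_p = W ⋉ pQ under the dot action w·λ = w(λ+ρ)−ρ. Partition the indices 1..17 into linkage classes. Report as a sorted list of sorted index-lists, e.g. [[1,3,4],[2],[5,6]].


Cartan matrix: type A_4 (|W|=120); un-permuting the 4 rows.

Each λ_j+ρ reduced to Ā_19; 4-tuples below use C's row order:

  λ_1+ρ ↦ (1, 0, 10, 4) · λ_2+ρ ↦ (3, 1, 3, 12) · λ_3+ρ ↦ (6, 5, 3, 5) · λ_4+ρ ↦ (1, 0, 10, 4) · λ_5+ρ ↦ (1, 0, 10, 4) · λ_6+ρ ↦ (1, 0, 10, 4) · λ_7+ρ ↦ (6, 5, 3, 5) · λ_8+ρ ↦ (6, 5, 3, 5) · λ_9+ρ ↦ (6, 5, 3, 5) · λ_10+ρ ↦ (8, 7, 2, 1) · λ_11+ρ ↦ (13, 4, 0, 2) · λ_12+ρ ↦ (13, 4, 0, 2) · λ_13+ρ ↦ (8, 7, 2, 1) · λ_14+ρ ↦ (8, 7, 2, 1) · λ_15+ρ ↦ (1, 0, 10, 4) · λ_16+ρ ↦ (8, 7, 2, 1) · λ_17+ρ ↦ (8, 7, 2, 1)

5 distinct reps among the 17 weights ⇒ 5 W_19-linkage classes:

[[1, 4, 5, 6, 15], [2], [3, 7, 8, 9], [10, 13, 14, 16, 17], [11, 12]]


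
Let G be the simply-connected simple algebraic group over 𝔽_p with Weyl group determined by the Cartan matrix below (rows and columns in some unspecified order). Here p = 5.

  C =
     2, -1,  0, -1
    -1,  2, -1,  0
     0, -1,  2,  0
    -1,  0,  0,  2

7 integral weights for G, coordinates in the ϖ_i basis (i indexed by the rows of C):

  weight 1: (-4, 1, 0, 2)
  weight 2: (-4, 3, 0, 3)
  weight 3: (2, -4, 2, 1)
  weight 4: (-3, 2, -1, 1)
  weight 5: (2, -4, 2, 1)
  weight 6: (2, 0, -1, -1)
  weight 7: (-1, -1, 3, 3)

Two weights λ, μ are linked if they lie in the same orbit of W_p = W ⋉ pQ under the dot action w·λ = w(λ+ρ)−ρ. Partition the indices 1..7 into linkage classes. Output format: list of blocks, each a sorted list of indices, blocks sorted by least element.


Type A_4, rank 4, |W|=120; reorder rows/cols to standard.

Each λ_j+ρ reduced to Ā_5; 4-tuples below use C's row order:

  [1] (2, 1, 0, 0) · [2] (3, 1, 0, 0) · [3] (0, 3, 0, 2) · [4] (2, 1, 0, 0) · [5] (0, 3, 0, 2) · [6] (3, 1, 0, 0) · [7] (0, 0, 1, 1)

Partition of {1..7} into 4 W_5-dot-orbits:

[[1, 4], [2, 6], [3, 5], [7]]


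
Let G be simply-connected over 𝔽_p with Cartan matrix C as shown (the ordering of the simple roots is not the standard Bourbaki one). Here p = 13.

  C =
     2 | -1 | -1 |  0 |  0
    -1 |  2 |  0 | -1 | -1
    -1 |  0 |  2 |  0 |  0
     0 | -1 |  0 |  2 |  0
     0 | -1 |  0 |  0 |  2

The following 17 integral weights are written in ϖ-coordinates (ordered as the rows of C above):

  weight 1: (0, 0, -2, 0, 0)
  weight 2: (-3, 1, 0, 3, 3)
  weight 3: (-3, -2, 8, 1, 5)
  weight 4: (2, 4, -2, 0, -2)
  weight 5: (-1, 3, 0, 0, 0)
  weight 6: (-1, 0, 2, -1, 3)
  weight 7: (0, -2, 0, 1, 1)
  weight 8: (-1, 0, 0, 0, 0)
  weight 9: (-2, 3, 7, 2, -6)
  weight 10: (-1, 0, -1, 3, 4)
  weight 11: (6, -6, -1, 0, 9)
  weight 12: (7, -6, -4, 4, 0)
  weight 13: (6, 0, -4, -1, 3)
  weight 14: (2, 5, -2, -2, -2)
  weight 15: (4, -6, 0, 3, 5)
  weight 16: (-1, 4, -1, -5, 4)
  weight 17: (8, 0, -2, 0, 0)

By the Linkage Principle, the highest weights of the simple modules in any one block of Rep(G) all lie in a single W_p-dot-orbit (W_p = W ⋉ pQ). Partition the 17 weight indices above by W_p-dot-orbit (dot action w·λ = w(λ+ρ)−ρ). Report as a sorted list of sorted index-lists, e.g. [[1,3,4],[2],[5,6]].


Cartan matrix: type D_5 (|W|=1920); un-permuting the 5 rows.

Folding the 17 weights λ_j+ρ into Ā_13 (reps in the given 5-coord order):

    λ_1+ρ ↦ (0, 1, 1, 1, 1)
    λ_2+ρ ↦ (1, 0, 1, 4, 4)
    λ_3+ρ ↦ (0, 1, 6, 1, 3)
    λ_4+ρ ↦ (0, 4, 1, 1, 1)
    λ_5+ρ ↦ (0, 4, 1, 1, 1)
    λ_6+ρ ↦ (0, 1, 3, 0, 4)
    λ_7+ρ ↦ (0, 1, 1, 1, 1)
    λ_8+ρ ↦ (0, 1, 1, 1, 1)
    λ_9+ρ ↦ (0, 1, 6, 1, 3)
    λ_10+ρ ↦ (0, 1, 0, 4, 5)
    λ_11+ρ ↦ (0, 1, 0, 4, 5)
    λ_12+ρ ↦ (0, 1, 3, 0, 4)
    λ_13+ρ ↦ (0, 1, 3, 0, 4)
    λ_14+ρ ↦ (0, 4, 1, 1, 1)
    λ_15+ρ ↦ (0, 4, 1, 1, 1)
    λ_16+ρ ↦ (0, 1, 0, 4, 5)
    λ_17+ρ ↦ (0, 1, 1, 1, 1)

These 17 weights hit 6 W_13-dot-orbits; sizes (4, 1, 2, 4, 3, 3):

[[1, 7, 8, 17], [2], [3, 9], [4, 5, 14, 15], [6, 12, 13], [10, 11, 16]]


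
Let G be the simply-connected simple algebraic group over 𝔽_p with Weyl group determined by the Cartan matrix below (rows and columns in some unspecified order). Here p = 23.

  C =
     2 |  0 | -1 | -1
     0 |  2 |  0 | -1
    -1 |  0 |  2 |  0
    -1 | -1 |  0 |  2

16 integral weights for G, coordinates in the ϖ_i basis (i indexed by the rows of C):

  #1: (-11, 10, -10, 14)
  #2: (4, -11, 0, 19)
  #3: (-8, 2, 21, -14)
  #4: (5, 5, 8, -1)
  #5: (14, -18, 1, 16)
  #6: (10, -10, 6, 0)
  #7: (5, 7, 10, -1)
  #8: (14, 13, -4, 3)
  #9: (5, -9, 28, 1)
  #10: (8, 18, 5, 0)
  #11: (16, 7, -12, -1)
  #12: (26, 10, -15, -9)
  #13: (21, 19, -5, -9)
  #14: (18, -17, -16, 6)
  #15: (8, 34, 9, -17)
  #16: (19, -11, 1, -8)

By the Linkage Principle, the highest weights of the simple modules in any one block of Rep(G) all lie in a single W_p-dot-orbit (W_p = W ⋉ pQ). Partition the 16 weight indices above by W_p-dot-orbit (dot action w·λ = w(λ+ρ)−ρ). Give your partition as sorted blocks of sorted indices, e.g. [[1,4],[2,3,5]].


A_4 Cartan matrix, 4 simple roots permuted; ρ=(1,1,1,1).

Ā_23 reps of the 16 weights (A_4, coords as presented):

    [1] (5, 4, 7, 4)
    [2] (3, 7, 2, 10)
    [3] (3, 7, 2, 10)
    [4] (6, 6, 9, 0)
    [5] (6, 6, 9, 0)
    [6] (3, 1, 7, 8)
    [7] (6, 6, 9, 0)
    [8] (5, 4, 7, 4)
    [9] (6, 6, 9, 0)
    [10] (3, 7, 6, 1)
    [11] (6, 6, 9, 0)
    [12] (5, 4, 7, 4)
    [13] (3, 1, 7, 8)
    [14] (5, 4, 7, 4)
    [15] (5, 4, 7, 4)
    [16] (3, 7, 2, 10)

These 16 weights hit 5 W_23-dot-orbits; sizes (5, 3, 5, 2, 1):

[[1, 8, 12, 14, 15], [2, 3, 16], [4, 5, 7, 9, 11], [6, 13], [10]]


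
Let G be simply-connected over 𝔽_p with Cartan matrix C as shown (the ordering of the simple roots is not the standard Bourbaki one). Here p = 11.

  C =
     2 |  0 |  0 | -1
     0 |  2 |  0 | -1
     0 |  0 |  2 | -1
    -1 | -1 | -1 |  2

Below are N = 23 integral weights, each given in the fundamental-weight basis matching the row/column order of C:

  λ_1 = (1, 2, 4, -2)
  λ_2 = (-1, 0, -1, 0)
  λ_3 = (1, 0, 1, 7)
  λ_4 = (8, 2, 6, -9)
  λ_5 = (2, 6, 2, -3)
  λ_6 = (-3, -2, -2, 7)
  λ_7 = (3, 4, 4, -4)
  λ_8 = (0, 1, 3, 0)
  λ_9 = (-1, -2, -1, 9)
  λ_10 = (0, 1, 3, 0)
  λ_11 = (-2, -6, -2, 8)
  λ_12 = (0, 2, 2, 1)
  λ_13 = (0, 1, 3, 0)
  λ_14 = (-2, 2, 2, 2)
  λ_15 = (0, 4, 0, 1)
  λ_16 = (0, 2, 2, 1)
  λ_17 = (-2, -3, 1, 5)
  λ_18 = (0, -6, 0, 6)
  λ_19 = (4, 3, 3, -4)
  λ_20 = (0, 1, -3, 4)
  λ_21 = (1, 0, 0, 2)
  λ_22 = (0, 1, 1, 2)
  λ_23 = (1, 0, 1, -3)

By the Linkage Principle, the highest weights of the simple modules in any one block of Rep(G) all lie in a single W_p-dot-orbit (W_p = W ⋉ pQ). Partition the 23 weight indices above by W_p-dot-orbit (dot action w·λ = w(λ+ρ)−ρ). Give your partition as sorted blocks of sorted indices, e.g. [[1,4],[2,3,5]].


Dynkin diagram of C (from the 6 off-diagonal −1 entries): D_4.

Ā_11 reps of the 23 weights (D_4, coords as presented):

  λ_1+ρ ↦ (1, 2, 4, 1) · λ_2+ρ ↦ (0, 1, 0, 1) · λ_3+ρ ↦ (0, 1, 0, 1) · λ_4+ρ ↦ (1, 5, 1, 2) · λ_5+ρ ↦ (1, 5, 1, 2) · λ_6+ρ ↦ (2, 1, 1, 3) · λ_7+ρ ↦ (1, 2, 2, 3) · λ_8+ρ ↦ (1, 2, 4, 1) · λ_9+ρ ↦ (0, 1, 0, 1) · λ_10+ρ ↦ (1, 2, 4, 1) · λ_11+ρ ↦ (1, 5, 1, 2) · λ_12+ρ ↦ (1, 3, 3, 2) · λ_13+ρ ↦ (1, 2, 4, 1) · λ_14+ρ ↦ (1, 3, 3, 2) · λ_15+ρ ↦ (1, 5, 1, 2) · λ_16+ρ ↦ (1, 3, 3, 2) · λ_17+ρ ↦ (1, 2, 2, 3) · λ_18+ρ ↦ (1, 5, 1, 2) · λ_19+ρ ↦ (2, 1, 1, 3) · λ_20+ρ ↦ (1, 2, 2, 3) · λ_21+ρ ↦ (2, 1, 1, 3) · λ_22+ρ ↦ (1, 2, 2, 3) · λ_23+ρ ↦ (0, 1, 0, 1)

6 distinct reps among the 23 weights ⇒ 6 W_11-linkage classes:

[[1, 8, 10, 13], [2, 3, 9, 23], [4, 5, 11, 15, 18], [6, 19, 21], [7, 17, 20, 22], [12, 14, 16]]


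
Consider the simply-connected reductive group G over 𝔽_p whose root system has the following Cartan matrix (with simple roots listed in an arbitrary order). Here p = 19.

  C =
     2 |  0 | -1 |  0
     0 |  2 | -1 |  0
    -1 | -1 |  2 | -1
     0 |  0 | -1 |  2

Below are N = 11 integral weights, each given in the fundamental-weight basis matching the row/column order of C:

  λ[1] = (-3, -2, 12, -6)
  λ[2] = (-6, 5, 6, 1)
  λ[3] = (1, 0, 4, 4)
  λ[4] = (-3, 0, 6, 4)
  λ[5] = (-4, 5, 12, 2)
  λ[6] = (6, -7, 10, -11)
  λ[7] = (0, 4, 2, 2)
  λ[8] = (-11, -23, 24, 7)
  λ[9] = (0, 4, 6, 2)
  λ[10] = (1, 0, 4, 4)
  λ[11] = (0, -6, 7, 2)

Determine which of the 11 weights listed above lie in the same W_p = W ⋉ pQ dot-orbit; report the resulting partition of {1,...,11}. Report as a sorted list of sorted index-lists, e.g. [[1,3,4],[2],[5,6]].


D_4 Cartan matrix, 4 simple roots permuted; ρ=(1,1,1,1).

Each λ_j+ρ reduced to Ā_19; 4-tuples below use C's row order:

  [1] (2, 1, 5, 5)
  [2] (5, 6, 2, 2)
  [3] (2, 1, 5, 5)
  [4] (2, 1, 5, 5)
  [5] (0, 3, 3, 0)
  [6] (2, 1, 5, 5)
  [7] (1, 5, 3, 3)
  [8] (1, 5, 3, 3)
  [9] (1, 5, 3, 3)
  [10] (2, 1, 5, 5)
  [11] (1, 5, 3, 3)

Grouping the 11 weights by Ā_19-representative: 4 linkage classes.

[[1, 3, 4, 6, 10], [2], [5], [7, 8, 9, 11]]


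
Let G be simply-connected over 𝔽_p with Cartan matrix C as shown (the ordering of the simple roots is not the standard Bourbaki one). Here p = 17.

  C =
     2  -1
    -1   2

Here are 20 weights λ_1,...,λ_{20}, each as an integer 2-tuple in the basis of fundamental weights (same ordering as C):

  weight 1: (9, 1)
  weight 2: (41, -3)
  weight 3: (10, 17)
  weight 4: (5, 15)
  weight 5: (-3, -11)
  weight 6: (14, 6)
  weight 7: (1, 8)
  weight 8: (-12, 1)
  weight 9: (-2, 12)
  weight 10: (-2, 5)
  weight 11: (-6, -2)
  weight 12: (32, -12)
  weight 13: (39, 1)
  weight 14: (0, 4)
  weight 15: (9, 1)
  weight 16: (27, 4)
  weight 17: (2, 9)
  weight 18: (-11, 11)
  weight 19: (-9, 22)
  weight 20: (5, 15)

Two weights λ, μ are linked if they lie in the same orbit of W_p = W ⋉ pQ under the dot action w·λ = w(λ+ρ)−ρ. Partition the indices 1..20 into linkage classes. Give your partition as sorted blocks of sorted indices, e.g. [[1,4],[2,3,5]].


C ↔ A_2 under row/col permutation; |W(A_2)| = 6.

Folding the 20 weights λ_j+ρ into Ā_17 (reps in the given 2-coord order):

  λ_1+ρ ↦ (10, 2) · λ_2+ρ ↦ (2, 9) · λ_3+ρ ↦ (1, 5) · λ_4+ρ ↦ (1, 11) · λ_5+ρ ↦ (10, 2) · λ_6+ρ ↦ (10, 2) · λ_7+ρ ↦ (2, 9) · λ_8+ρ ↦ (2, 9) · λ_9+ρ ↦ (1, 12) · λ_10+ρ ↦ (1, 5) · λ_11+ρ ↦ (1, 5) · λ_12+ρ ↦ (1, 5) · λ_13+ρ ↦ (2, 9) · λ_14+ρ ↦ (1, 5) · λ_15+ρ ↦ (10, 2) · λ_16+ρ ↦ (1, 11) · λ_17+ρ ↦ (3, 10) · λ_18+ρ ↦ (10, 2) · λ_19+ρ ↦ (2, 9) · λ_20+ρ ↦ (1, 11)

These 20 weights hit 6 W_17-dot-orbits; sizes (5, 5, 5, 3, 1, 1):

[[1, 5, 6, 15, 18], [2, 7, 8, 13, 19], [3, 10, 11, 12, 14], [4, 16, 20], [9], [17]]


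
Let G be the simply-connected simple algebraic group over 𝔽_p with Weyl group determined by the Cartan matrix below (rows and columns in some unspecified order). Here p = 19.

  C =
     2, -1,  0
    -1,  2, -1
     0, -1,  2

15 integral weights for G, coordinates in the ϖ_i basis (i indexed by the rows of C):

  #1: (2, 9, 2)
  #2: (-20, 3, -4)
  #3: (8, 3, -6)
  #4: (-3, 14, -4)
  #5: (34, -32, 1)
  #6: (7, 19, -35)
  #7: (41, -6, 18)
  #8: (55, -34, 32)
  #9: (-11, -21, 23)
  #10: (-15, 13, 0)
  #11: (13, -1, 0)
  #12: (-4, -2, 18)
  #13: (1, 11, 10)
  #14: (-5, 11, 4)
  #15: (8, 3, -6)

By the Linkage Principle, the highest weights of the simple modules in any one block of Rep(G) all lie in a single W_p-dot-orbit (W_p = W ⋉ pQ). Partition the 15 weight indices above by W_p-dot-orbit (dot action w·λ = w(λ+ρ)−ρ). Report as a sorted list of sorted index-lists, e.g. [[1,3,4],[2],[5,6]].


Cartan matrix: type A_3 (|W|=24); un-permuting the 3 rows.

λ_j+ρ reflected into Ā_19 (⟨·,θ^∨⟩≤19); 3-tuples as given:

  λ_1+ρ ↦ (3, 10, 3)
  λ_2+ρ ↦ (1, 3, 15)
  λ_3+ρ ↦ (8, 1, 4)
  λ_4+ρ ↦ (2, 10, 3)
  λ_5+ρ ↦ (2, 10, 3)
  λ_6+ρ ↦ (8, 1, 4)
  λ_7+ρ ↦ (14, 0, 1)
  λ_8+ρ ↦ (14, 0, 1)
  λ_9+ρ ↦ (8, 1, 4)
  λ_10+ρ ↦ (14, 0, 1)
  λ_11+ρ ↦ (14, 0, 1)
  λ_12+ρ ↦ (1, 3, 15)
  λ_13+ρ ↦ (4, 8, 5)
  λ_14+ρ ↦ (4, 8, 5)
  λ_15+ρ ↦ (8, 1, 4)

These 15 weights hit 6 W_19-dot-orbits; sizes (1, 2, 4, 2, 4, 2):

[[1], [2, 12], [3, 6, 9, 15], [4, 5], [7, 8, 10, 11], [13, 14]]


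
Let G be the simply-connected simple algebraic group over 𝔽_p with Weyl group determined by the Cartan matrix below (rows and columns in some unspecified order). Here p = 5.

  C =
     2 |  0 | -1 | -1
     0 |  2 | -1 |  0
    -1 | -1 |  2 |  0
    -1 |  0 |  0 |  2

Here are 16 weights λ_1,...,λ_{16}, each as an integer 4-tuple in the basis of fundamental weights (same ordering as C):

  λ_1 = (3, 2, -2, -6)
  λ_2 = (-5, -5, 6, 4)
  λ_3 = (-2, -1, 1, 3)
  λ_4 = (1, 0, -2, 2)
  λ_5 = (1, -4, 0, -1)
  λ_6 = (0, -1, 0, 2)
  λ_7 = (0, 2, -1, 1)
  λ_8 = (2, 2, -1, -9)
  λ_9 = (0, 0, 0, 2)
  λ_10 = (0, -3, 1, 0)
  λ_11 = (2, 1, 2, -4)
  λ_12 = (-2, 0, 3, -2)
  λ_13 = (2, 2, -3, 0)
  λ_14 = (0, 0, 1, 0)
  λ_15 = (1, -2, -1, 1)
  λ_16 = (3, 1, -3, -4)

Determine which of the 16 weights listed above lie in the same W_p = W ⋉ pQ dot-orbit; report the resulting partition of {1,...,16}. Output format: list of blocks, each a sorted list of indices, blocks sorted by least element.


A_4 Cartan matrix, 4 simple roots permuted; ρ=(1,1,1,1).

Each λ_j+ρ reduced to Ā_5; 4-tuples below use C's row order:

  1: (1, 0, 1, 2);  2: (1, 0, 1, 2);  3: (1, 0, 1, 3);  4: (1, 0, 1, 3);  5: (0, 1, 2, 0);  6: (1, 0, 1, 3);  7: (1, 2, 0, 1);  8: (0, 1, 2, 0);  9: (1, 0, 1, 2);  10: (1, 2, 0, 1);  11: (0, 1, 2, 0);  12: (1, 1, 2, 1);  13: (1, 1, 2, 1);  14: (1, 1, 2, 1);  15: (1, 0, 1, 2);  16: (1, 0, 1, 2)

5 distinct reps among the 16 weights ⇒ 5 W_5-linkage classes:

[[1, 2, 9, 15, 16], [3, 4, 6], [5, 8, 11], [7, 10], [12, 13, 14]]


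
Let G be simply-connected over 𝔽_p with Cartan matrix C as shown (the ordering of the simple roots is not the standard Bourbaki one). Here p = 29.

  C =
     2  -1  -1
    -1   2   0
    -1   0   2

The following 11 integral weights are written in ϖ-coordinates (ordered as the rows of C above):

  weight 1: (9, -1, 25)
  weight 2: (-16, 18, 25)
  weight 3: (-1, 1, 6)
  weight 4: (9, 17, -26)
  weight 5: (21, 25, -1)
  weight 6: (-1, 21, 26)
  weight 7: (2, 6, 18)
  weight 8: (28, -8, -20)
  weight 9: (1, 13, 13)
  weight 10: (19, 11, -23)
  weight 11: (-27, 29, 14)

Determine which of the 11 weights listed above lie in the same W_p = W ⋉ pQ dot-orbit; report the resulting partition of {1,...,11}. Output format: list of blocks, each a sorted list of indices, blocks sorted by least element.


A_3 Cartan matrix, 3 simple roots permuted; ρ=(1,1,1).

Folding the 11 weights λ_j+ρ into Ā_29 (reps in the given 3-coord order):

  λ_1+ρ ↦ (3, 7, 19);  λ_2+ρ ↦ (15, 3, 10);  λ_3+ρ ↦ (0, 2, 7);  λ_4+ρ ↦ (15, 3, 10);  λ_5+ρ ↦ (3, 7, 19);  λ_6+ρ ↦ (0, 2, 7);  λ_7+ρ ↦ (3, 7, 19);  λ_8+ρ ↦ (3, 7, 19);  λ_9+ρ ↦ (2, 13, 13);  λ_10+ρ ↦ (2, 7, 17);  λ_11+ρ ↦ (15, 3, 10)

Grouping the 11 weights by Ā_29-representative: 5 linkage classes.

[[1, 5, 7, 8], [2, 4, 11], [3, 6], [9], [10]]


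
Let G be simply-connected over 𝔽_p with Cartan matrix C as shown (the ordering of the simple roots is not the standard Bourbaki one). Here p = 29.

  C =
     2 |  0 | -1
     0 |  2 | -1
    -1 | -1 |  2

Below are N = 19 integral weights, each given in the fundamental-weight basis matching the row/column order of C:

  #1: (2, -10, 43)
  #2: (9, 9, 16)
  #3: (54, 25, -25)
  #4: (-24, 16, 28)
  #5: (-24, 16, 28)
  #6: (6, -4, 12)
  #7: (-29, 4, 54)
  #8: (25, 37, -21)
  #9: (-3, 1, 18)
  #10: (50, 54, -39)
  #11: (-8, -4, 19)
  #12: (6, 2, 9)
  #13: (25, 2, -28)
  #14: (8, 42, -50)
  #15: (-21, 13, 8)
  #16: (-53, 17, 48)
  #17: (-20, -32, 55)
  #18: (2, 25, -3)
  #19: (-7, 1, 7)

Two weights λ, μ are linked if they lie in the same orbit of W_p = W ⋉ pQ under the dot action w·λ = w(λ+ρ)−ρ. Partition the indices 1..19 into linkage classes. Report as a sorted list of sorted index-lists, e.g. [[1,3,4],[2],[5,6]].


Type A_3, rank 3, |W|=24; reorder rows/cols to standard.

Ā_29 reps of the 19 weights (A_3, coords as presented):

  [1] (9, 3, 11)
  [2] (2, 2, 17)
  [3] (1, 24, 2)
  [4] (6, 0, 6)
  [5] (6, 0, 6)
  [6] (7, 3, 10)
  [7] (1, 24, 2)
  [8] (9, 3, 11)
  [9] (2, 2, 17)
  [10] (7, 3, 10)
  [11] (7, 3, 10)
  [12] (7, 3, 10)
  [13] (1, 24, 2)
  [14] (9, 3, 11)
  [15] (9, 3, 11)
  [16] (9, 3, 11)
  [17] (6, 2, 2)
  [18] (1, 24, 2)
  [19] (6, 2, 2)

Partition of {1..19} into 6 W_29-dot-orbits:

[[1, 8, 14, 15, 16], [2, 9], [3, 7, 13, 18], [4, 5], [6, 10, 11, 12], [17, 19]]


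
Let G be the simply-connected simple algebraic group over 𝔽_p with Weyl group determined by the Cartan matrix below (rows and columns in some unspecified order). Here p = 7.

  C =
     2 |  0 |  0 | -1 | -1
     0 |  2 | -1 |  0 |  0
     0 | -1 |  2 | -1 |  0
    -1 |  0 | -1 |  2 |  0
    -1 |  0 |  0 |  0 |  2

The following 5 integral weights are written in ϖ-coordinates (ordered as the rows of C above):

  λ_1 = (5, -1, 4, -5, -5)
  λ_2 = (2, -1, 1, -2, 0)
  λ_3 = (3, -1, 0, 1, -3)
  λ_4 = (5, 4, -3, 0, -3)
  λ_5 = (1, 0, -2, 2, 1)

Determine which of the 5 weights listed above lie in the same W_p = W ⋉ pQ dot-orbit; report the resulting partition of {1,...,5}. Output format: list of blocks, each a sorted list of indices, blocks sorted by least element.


Root system A_5: the 5×5 matrix C matches after relabeling.

Ā_7 reps of the 5 weights (A_5, coords as presented):

  1: (2, 0, 1, 2, 2) · 2: (2, 0, 1, 1, 1) · 3: (2, 0, 1, 2, 2) · 4: (2, 0, 1, 1, 1) · 5: (2, 0, 1, 2, 2)

These 5 weights hit 2 W_7-dot-orbits; sizes (3, 2):

[[1, 3, 5], [2, 4]]


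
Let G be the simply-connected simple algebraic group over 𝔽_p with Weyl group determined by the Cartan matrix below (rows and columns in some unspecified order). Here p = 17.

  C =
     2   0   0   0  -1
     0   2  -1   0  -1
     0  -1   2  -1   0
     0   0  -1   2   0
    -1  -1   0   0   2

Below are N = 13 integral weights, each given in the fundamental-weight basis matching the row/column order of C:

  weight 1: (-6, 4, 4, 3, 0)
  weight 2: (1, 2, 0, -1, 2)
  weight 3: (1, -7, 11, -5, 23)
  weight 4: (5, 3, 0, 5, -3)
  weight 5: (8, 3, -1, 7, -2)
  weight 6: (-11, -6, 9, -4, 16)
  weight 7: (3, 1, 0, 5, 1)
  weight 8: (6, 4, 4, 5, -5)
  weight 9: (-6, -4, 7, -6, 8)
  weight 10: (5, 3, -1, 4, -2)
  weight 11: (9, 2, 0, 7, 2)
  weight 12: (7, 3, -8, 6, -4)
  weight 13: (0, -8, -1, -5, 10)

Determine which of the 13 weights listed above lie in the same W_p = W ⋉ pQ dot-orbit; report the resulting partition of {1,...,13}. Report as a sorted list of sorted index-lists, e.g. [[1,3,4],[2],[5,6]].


C ↔ A_5 under row/col permutation; |W(A_5)| = 720.

Ā_17 reps of the 13 weights (A_5, coords as presented):

  λ_1 → (1, 1, 5, 4, 4);  λ_2 → (2, 3, 1, 0, 3);  λ_3 → (4, 2, 1, 6, 2);  λ_4 → (4, 2, 1, 6, 2);  λ_5 → (5, 3, 0, 5, 1);  λ_6 → (5, 5, 0, 2, 2);  λ_7 → (4, 2, 1, 6, 2);  λ_8 → (1, 1, 5, 4, 4);  λ_9 → (5, 3, 0, 5, 1);  λ_10 → (5, 3, 0, 5, 1);  λ_11 → (2, 3, 1, 0, 3);  λ_12 → (2, 3, 1, 0, 3);  λ_13 → (1, 4, 0, 7, 0)

The 13 indices split into 6 linkage classes (same alcove rep ⇔ same W_17-dot-orbit):

[[1, 8], [2, 11, 12], [3, 4, 7], [5, 9, 10], [6], [13]]


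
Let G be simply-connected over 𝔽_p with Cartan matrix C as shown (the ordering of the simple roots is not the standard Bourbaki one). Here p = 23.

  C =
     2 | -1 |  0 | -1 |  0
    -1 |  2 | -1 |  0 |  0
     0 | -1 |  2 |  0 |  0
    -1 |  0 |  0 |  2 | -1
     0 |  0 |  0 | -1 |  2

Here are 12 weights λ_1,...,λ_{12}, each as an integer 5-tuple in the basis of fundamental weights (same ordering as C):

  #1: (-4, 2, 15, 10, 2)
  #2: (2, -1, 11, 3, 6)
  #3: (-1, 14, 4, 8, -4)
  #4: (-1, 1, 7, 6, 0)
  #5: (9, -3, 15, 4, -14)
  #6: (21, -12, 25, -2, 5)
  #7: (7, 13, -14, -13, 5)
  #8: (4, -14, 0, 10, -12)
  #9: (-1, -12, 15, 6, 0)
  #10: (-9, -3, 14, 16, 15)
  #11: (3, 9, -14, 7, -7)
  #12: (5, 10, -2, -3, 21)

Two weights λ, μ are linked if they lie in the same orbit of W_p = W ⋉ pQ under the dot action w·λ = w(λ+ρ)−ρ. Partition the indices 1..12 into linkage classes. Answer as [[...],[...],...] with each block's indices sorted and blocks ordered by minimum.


Type A_5, rank 5, |W|=720; reorder rows/cols to standard.

Each λ_j+ρ reduced to Ā_23; 5-tuples below use C's row order:

  [1] (3, 0, 9, 4, 4) · [2] (3, 0, 9, 4, 4) · [3] (0, 14, 1, 3, 3) · [4] (0, 2, 8, 7, 1) · [5] (0, 2, 8, 7, 1) · [6] (3, 4, 4, 10, 1) · [7] (1, 3, 10, 2, 6) · [8] (7, 0, 5, 1, 3) · [9] (7, 0, 5, 1, 3) · [10] (0, 2, 8, 7, 1) · [11] (1, 3, 10, 2, 6) · [12] (1, 3, 10, 2, 6)

Linkage partition of the 12 weights (6 classes, p=23):

[[1, 2], [3], [4, 5, 10], [6], [7, 11, 12], [8, 9]]


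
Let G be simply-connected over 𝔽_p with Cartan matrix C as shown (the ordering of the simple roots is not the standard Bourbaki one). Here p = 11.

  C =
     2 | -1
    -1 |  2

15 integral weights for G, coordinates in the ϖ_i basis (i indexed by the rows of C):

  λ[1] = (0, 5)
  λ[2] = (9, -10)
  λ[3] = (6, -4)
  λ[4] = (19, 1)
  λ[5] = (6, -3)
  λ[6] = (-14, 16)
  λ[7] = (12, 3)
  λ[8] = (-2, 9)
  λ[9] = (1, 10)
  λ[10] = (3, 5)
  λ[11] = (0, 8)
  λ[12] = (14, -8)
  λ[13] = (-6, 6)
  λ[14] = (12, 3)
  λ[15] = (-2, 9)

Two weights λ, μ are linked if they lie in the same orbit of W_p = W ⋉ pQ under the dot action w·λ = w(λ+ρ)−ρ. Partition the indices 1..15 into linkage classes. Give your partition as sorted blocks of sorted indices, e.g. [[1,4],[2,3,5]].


A_2 Cartan matrix, 2 simple roots permuted; ρ=(1,1).

Ā_11 reps of the 15 weights (A_2, coords as presented):

  λ_1 → (1, 6)
  λ_2 → (1, 9)
  λ_3 → (4, 3)
  λ_4 → (0, 9)
  λ_5 → (5, 2)
  λ_6 → (5, 2)
  λ_7 → (5, 2)
  λ_8 → (1, 9)
  λ_9 → (0, 9)
  λ_10 → (4, 6)
  λ_11 → (1, 9)
  λ_12 → (4, 3)
  λ_13 → (5, 2)
  λ_14 → (5, 2)
  λ_15 → (1, 9)

These 15 weights hit 6 W_11-dot-orbits; sizes (1, 4, 2, 2, 5, 1):

[[1], [2, 8, 11, 15], [3, 12], [4, 9], [5, 6, 7, 13, 14], [10]]


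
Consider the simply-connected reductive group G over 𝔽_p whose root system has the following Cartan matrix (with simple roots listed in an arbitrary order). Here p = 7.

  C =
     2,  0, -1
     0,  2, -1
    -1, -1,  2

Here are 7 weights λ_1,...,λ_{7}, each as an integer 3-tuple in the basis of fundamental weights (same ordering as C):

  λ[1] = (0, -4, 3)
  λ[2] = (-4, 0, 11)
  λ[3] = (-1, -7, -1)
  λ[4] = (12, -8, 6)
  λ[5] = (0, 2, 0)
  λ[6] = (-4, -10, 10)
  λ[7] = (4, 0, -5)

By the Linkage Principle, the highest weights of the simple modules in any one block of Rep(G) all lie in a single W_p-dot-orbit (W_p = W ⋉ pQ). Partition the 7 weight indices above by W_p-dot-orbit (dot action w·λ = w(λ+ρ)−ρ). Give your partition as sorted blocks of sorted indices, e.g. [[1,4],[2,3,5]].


C ↔ A_3 under row/col permutation; |W(A_3)| = 24.

Alcove-folded reps (p=7, 7 weights, presented ϖ-order):

  λ_1 → (1, 3, 1)
  λ_2 → (1, 3, 1)
  λ_3 → (6, 0, 0)
  λ_4 → (6, 0, 0)
  λ_5 → (1, 3, 1)
  λ_6 → (1, 3, 1)
  λ_7 → (1, 3, 1)

The 7 indices split into 2 linkage classes (same alcove rep ⇔ same W_7-dot-orbit):

[[1, 2, 5, 6, 7], [3, 4]]


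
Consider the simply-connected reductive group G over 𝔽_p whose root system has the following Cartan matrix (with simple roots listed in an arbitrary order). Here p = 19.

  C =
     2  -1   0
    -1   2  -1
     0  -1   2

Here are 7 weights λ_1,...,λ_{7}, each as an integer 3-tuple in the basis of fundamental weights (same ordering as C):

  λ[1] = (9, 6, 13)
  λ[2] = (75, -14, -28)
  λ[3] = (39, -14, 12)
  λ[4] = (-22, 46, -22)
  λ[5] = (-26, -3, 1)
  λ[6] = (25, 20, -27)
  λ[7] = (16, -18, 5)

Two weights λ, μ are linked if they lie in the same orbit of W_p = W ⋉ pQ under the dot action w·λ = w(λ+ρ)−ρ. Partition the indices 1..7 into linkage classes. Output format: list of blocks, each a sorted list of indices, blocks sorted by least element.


C ↔ A_3 under row/col permutation; |W(A_3)| = 24.

Alcove-folded reps (p=19, 7 weights, presented ϖ-order):

  λ_1+ρ ↦ (2, 5, 2)
  λ_2+ρ ↦ (0, 6, 11)
  λ_3+ρ ↦ (0, 6, 11)
  λ_4+ρ ↦ (2, 5, 2)
  λ_5+ρ ↦ (0, 6, 11)
  λ_6+ρ ↦ (2, 5, 2)
  λ_7+ρ ↦ (0, 6, 11)

Linkage partition of the 7 weights (2 classes, p=19):

[[1, 4, 6], [2, 3, 5, 7]]
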